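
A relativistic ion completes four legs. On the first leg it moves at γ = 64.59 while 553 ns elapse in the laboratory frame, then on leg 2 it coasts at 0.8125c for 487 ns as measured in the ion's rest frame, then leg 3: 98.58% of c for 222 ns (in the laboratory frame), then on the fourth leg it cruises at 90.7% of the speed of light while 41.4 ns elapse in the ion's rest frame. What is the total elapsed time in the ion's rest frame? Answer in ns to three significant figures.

Leg 1: γ = 64.59; τ_1 = 553/64.59 = 8.562 ns.
Leg 2: 487 ns is already measured in the ion's rest frame.
Leg 3: β = 0.9858; γ = 1/√(1 − 0.9858²) = 1/√0.02820 = 5.955; τ_3 = 222/5.955 = 37.28 ns.
Leg 4: 41.4 ns is already measured in the ion's rest frame.
Total: 8.562 + 487.0 + 37.28 + 41.40 ns.

τ = 574 ns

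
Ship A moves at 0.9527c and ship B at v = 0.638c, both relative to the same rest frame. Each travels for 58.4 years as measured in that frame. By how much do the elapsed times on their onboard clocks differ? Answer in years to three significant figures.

A: γ = 1/√(1 − 0.9527²) = 1/√0.09236 = 3.290; τ_A = 58.4/3.290 = 17.75 years.
B: γ = 1/√(1 − 0.638²) = 1/√0.5930 = 1.299; τ_B = 58.4/1.299 = 44.97 years.

|τ_A − τ_B| = 27.2 years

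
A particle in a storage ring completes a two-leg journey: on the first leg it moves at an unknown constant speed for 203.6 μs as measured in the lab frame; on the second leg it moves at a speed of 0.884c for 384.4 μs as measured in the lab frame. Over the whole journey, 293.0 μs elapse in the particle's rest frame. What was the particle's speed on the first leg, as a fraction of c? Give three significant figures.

β = 0.831

Leg 1: speed unknown; τ_1 = 203.6/γ_1.
Leg 2: γ = 1/√(1 − 0.884²) = 1/√0.2185 = 2.139; τ_2 = 384.4/2.139 = 179.7 μs.
Total proper time: τ_1 + 179.7 = 293.0, so τ_1 = 293.0 − 179.7 = 113.3 μs.
γ_1 = 203.6/113.3 = 1.797; β = √(1 − 1/γ²) = √0.6903.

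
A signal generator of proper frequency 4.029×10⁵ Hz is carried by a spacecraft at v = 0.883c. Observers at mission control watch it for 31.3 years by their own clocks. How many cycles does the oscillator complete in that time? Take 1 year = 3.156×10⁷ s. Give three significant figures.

N = 1.87×10¹⁴

γ = 1/√(1 − 0.883²) = 1/√0.2203 = 2.131
During 31.3 years of lab time, the oscillator's proper time advances by τ = Δt/γ = 31.3/2.131 = 14.69 years = 4.637×10⁸ s.
N = f × τ = 4.029×10⁵ × 4.637×10⁸ = 1.868×10¹⁴.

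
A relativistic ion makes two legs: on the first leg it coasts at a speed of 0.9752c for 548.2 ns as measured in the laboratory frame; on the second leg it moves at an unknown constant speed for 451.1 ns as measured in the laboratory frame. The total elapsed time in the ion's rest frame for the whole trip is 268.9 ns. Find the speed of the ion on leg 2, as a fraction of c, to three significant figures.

Leg 1: γ = 1/√(1 − 0.9752²) = 1/√0.04898 = 4.518; τ_1 = 548.2/4.518 = 121.3 ns.
Leg 2: speed unknown; τ_2 = 451.1/γ_2.
Total proper time: 121.3 + τ_2 = 268.9, so τ_2 = 268.9 − 121.3 = 147.6 ns.
γ_2 = 451.1/147.6 = 3.057; β = √(1 − 1/γ²) = √0.8930.

β = 0.945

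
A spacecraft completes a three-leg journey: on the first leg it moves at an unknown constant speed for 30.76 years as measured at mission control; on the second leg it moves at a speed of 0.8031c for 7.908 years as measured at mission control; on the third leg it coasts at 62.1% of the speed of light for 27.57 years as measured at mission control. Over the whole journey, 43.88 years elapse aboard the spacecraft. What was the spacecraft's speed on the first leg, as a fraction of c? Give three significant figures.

β = 0.821

Leg 1: speed unknown; τ_1 = 30.76/γ_1.
Leg 2: γ = 1/√(1 − 0.8031²) = 1/√0.3550 = 1.678; τ_2 = 7.908/1.678 = 4.712 years.
Leg 3: β = 0.621; γ = 1/√(1 − 0.621²) = 1/√0.6144 = 1.276; τ_3 = 27.57/1.276 = 21.61 years.
Total proper time: τ_1 + 4.712 + 21.61 = 43.88, so τ_1 = 43.88 − 26.32 = 17.56 years.
γ_1 = 30.76/17.56 = 1.752; β = √(1 − 1/γ²) = √0.6742.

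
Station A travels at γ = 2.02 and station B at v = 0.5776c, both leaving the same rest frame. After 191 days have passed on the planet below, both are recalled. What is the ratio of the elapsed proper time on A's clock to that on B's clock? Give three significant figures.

τ_A/τ_B = 0.606

A: γ = 2.02. B: γ = 1/√(1 − 0.5776²) = 1/√0.6664 = 1.225.
τ_A/τ_B = γ_B/γ_A = 1.225/2.020 = 0.6064, so τ_A/τ_B = 0.6064.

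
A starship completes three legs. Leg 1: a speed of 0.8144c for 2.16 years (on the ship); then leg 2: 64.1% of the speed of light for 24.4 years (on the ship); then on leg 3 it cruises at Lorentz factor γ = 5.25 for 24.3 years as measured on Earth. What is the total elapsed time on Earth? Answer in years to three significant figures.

Δt = 59.8 years

Leg 1: γ = 1/√(1 − 0.8144²) = 1/√0.3368 = 1.723; Δt_1 = 1.723 × 2.16 = 3.722 years.
Leg 2: β = 0.641; γ = 1/√(1 − 0.641²) = 1/√0.5891 = 1.303; Δt_2 = 1.303 × 24.4 = 31.79 years.
Leg 3: 24.3 years is already measured on Earth.
Total: 3.722 + 31.79 + 24.30 years.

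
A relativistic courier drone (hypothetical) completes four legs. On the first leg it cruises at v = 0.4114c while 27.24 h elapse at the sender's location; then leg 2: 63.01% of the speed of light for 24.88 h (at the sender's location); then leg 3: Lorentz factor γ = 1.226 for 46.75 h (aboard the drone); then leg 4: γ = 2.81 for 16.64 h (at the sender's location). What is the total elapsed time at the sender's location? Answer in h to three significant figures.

Δt = 126 h

Leg 1: 27.24 h is already measured at the sender's location.
Leg 2: 24.88 h is already measured at the sender's location.
Leg 3: γ = 1.226; Δt_3 = 1.226 × 46.75 = 57.32 h.
Leg 4: 16.64 h is already measured at the sender's location.
Total: 27.24 + 24.88 + 57.32 + 16.64 h.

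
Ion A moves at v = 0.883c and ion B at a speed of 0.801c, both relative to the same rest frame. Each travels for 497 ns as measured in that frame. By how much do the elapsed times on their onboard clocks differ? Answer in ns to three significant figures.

A: γ = 1/√(1 − 0.883²) = 1/√0.2203 = 2.131; τ_A = 497/2.131 = 233.3 ns.
B: γ = 1/√(1 − 0.801²) = 1/√0.3584 = 1.670; τ_B = 497/1.670 = 297.5 ns.

|τ_A − τ_B| = 64.3 ns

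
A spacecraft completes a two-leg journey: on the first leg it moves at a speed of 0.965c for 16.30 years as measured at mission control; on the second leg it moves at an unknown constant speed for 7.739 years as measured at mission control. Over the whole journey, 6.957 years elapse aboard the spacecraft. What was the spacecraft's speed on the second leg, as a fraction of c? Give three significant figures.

Leg 1: γ = 1/√(1 − 0.965²) = 1/√0.06878 = 3.813; τ_1 = 16.30/3.813 = 4.275 years.
Leg 2: speed unknown; τ_2 = 7.739/γ_2.
Total proper time: 4.275 + τ_2 = 6.957, so τ_2 = 6.957 − 4.275 = 2.682 years.
γ_2 = 7.739/2.682 = 2.885; β = √(1 − 1/γ²) = √0.8799.

β = 0.938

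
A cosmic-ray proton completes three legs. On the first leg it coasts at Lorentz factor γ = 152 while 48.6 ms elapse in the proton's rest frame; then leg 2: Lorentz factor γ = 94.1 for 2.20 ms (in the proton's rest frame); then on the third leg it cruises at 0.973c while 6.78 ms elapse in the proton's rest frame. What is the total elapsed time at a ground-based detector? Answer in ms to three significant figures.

Leg 1: γ = 152; Δt_1 = 152.0 × 48.6 = 7387 ms.
Leg 2: γ = 94.1; Δt_2 = 94.10 × 2.20 = 207.0 ms.
Leg 3: γ = 1/√(1 − 0.973²) = 1/√0.05327 = 4.333; Δt_3 = 4.333 × 6.78 = 29.38 ms.
Total: 7387 + 207.0 + 29.38 ms.

Δt = 7620 ms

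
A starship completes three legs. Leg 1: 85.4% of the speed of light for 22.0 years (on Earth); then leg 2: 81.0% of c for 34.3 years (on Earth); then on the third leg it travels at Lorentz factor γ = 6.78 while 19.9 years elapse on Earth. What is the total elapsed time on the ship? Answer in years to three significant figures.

τ = 34.5 years

Leg 1: β = 0.854; γ = 1/√(1 − 0.854²) = 1/√0.2707 = 1.922; τ_1 = 22.0/1.922 = 11.45 years.
Leg 2: β = 0.810; γ = 1/√(1 − 0.810²) = 1/√0.3439 = 1.705; τ_2 = 34.3/1.705 = 20.11 years.
Leg 3: γ = 6.78; τ_3 = 19.9/6.780 = 2.935 years.
Total: 11.45 + 20.11 + 2.935 years.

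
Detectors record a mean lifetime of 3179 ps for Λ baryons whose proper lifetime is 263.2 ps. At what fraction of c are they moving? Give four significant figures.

v = 0.9966c

γ = Δt/τ₀ = 3179/263.2 = 12.08
β = √(1 − 1/γ²) = √(1 − 0.006855) = √0.9931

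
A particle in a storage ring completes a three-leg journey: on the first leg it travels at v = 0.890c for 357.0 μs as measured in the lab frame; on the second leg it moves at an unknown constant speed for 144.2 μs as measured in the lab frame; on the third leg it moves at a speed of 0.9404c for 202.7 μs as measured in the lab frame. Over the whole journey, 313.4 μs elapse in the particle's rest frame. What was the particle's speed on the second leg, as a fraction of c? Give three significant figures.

Leg 1: γ = 1/√(1 − 0.890²) = 1/√0.2079 = 2.193; τ_1 = 357.0/2.193 = 162.8 μs.
Leg 2: speed unknown; τ_2 = 144.2/γ_2.
Leg 3: γ = 1/√(1 − 0.9404²) = 1/√0.1156 = 2.941; τ_3 = 202.7/2.941 = 68.93 μs.
Total proper time: 162.8 + τ_2 + 68.93 = 313.4, so τ_2 = 313.4 − 231.7 = 81.69 μs.
γ_2 = 144.2/81.69 = 1.765; β = √(1 − 1/γ²) = √0.6791.

β = 0.824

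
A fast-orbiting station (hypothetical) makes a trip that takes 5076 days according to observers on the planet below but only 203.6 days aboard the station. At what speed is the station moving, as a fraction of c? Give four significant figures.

β = 0.9992

The proper time is measured aboard the station (both events occur at the station's location); Δt is measured on the planet below. γ = Δt/τ = 5076/203.6 = 24.93.
β = √(1 − 1/γ²) = √(1 − 0.001609) = √0.9984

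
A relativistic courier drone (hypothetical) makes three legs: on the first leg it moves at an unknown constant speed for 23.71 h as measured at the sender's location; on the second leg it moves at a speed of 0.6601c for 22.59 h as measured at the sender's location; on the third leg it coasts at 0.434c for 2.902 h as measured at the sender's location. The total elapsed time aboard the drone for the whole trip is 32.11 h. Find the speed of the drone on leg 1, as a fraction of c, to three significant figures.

Leg 1: speed unknown; τ_1 = 23.71/γ_1.
Leg 2: γ = 1/√(1 − 0.6601²) = 1/√0.5643 = 1.331; τ_2 = 22.59/1.331 = 16.97 h.
Leg 3: γ = 1/√(1 − 0.434²) = 1/√0.8116 = 1.110; τ_3 = 2.902/1.110 = 2.614 h.
Total proper time: τ_1 + 16.97 + 2.614 = 32.11, so τ_1 = 32.11 − 19.58 = 12.53 h.
γ_1 = 23.71/12.53 = 1.893; β = √(1 − 1/γ²) = √0.7209.

β = 0.849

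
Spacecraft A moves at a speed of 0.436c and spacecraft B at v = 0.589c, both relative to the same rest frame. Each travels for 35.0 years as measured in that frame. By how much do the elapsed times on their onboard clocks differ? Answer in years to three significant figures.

A: γ = 1/√(1 − 0.436²) = 1/√0.8099 = 1.111; τ_A = 35.0/1.111 = 31.50 years.
B: γ = 1/√(1 − 0.589²) = 1/√0.6531 = 1.237; τ_B = 35.0/1.237 = 28.28 years.

|τ_A − τ_B| = 3.21 years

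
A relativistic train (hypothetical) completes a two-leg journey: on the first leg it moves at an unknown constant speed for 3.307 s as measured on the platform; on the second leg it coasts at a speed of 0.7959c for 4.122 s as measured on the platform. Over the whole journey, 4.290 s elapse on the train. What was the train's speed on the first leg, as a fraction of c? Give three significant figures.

β = 0.840

Leg 1: speed unknown; τ_1 = 3.307/γ_1.
Leg 2: γ = 1/√(1 − 0.7959²) = 1/√0.3665 = 1.652; τ_2 = 4.122/1.652 = 2.496 s.
Total proper time: τ_1 + 2.496 = 4.290, so τ_1 = 4.290 − 2.496 = 1.794 s.
γ_1 = 3.307/1.794 = 1.843; β = √(1 − 1/γ²) = √0.7056.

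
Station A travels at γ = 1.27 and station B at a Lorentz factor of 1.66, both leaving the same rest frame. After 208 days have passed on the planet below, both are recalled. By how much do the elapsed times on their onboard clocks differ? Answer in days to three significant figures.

|τ_A − τ_B| = 38.5 days

A: γ = 1.27; τ_A = 208/1.270 = 163.8 days.
B: γ = 1.66; τ_B = 208/1.660 = 125.3 days.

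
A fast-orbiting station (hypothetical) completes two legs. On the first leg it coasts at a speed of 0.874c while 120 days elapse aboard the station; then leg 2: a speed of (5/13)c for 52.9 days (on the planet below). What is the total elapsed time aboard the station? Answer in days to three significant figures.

Leg 1: 120 days is already measured aboard the station.
Leg 2: γ = 1/√(1 − (5/13)²) = 13/12 ≈ 1.083; τ_2 = 52.9/1.083 = 48.83 days.
Total: 120.0 + 48.83 days.

τ = 169 days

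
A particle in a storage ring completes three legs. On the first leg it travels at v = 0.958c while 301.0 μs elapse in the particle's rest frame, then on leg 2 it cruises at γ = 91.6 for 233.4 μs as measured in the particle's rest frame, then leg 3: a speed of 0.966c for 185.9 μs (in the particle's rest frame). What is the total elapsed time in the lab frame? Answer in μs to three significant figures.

Δt = 2.31×10⁴ μs

Leg 1: γ = 1/√(1 − 0.958²) = 1/√0.08224 = 3.487; Δt_1 = 3.487 × 301.0 = 1050 μs.
Leg 2: γ = 91.6; Δt_2 = 91.60 × 233.4 = 2.138×10⁴ μs.
Leg 3: γ = 1/√(1 − 0.966²) = 1/√0.06684 = 3.868; Δt_3 = 3.868 × 185.9 = 719.0 μs.
Total: 1050 + 2.138×10⁴ + 719.0 μs.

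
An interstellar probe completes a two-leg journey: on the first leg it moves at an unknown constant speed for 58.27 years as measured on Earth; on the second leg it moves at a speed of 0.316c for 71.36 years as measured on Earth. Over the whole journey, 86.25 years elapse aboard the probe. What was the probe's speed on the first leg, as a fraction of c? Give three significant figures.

β = 0.948

Leg 1: speed unknown; τ_1 = 58.27/γ_1.
Leg 2: γ = 1/√(1 − 0.316²) = 1/√0.9001 = 1.054; τ_2 = 71.36/1.054 = 67.70 years.
Total proper time: τ_1 + 67.70 = 86.25, so τ_1 = 86.25 − 67.70 = 18.55 years.
γ_1 = 58.27/18.55 = 3.142; β = √(1 − 1/γ²) = √0.8987.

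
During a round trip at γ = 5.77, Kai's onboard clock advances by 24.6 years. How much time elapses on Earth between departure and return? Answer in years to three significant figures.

Δt = 142 years

γ = 5.77
Earth-frame duration is the dilated interval: Δt = γτ = 5.770 × 24.6 years.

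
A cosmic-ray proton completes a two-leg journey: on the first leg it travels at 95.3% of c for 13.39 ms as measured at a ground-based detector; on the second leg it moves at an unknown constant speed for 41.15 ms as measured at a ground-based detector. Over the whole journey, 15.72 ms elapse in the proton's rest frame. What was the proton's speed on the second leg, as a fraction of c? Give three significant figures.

Leg 1: β = 0.953; γ = 1/√(1 − 0.953²) = 1/√0.09179 = 3.301; τ_1 = 13.39/3.301 = 4.057 ms.
Leg 2: speed unknown; τ_2 = 41.15/γ_2.
Total proper time: 4.057 + τ_2 = 15.72, so τ_2 = 15.72 − 4.057 = 11.66 ms.
γ_2 = 41.15/11.66 = 3.528; β = √(1 − 1/γ²) = √0.9197.

β = 0.959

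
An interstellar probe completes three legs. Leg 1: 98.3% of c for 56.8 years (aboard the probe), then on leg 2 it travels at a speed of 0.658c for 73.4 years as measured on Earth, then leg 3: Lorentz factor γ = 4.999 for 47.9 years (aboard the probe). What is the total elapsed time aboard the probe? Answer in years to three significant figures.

τ = 160 years

Leg 1: 56.8 years is already measured aboard the probe.
Leg 2: γ = 1/√(1 − 0.658²) = 1/√0.5670 = 1.328; τ_2 = 73.4/1.328 = 55.27 years.
Leg 3: 47.9 years is already measured aboard the probe.
Total: 56.80 + 55.27 + 47.90 years.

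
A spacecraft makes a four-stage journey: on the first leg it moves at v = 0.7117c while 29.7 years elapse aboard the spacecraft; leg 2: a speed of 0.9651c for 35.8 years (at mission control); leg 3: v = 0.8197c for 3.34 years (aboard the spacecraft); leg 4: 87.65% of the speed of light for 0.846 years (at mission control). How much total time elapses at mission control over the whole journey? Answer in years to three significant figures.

Δt = 84.8 years

Leg 1: γ = 1/√(1 − 0.7117²) = 1/√0.4935 = 1.424; Δt_1 = 1.424 × 29.7 = 42.28 years.
Leg 2: 35.8 years is already measured at mission control.
Leg 3: γ = 1/√(1 − 0.8197²) = 1/√0.3281 = 1.746; Δt_3 = 1.746 × 3.34 = 5.831 years.
Leg 4: 0.846 years is already measured at mission control.
Total: 42.28 + 35.80 + 5.831 + 0.8460 years.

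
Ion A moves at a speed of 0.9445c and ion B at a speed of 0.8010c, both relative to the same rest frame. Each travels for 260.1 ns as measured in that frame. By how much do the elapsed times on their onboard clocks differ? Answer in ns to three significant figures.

A: γ = 1/√(1 − 0.9445²) = 1/√0.1079 = 3.044; τ_A = 260.1/3.044 = 85.45 ns.
B: γ = 1/√(1 − 0.8010²) = 1/√0.3584 = 1.670; τ_B = 260.1/1.670 = 155.7 ns.

|τ_A − τ_B| = 70.3 ns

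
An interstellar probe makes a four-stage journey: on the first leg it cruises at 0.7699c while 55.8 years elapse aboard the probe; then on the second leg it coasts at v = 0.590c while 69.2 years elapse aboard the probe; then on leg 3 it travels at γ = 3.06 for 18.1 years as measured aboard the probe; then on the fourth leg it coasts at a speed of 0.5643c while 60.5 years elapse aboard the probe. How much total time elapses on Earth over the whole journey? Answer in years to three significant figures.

Δt = 302 years

Leg 1: γ = 1/√(1 − 0.7699²) = 1/√0.4073 = 1.567; Δt_1 = 1.567 × 55.8 = 87.44 years.
Leg 2: γ = 1/√(1 − 0.590²) = 1/√0.6519 = 1.239; Δt_2 = 1.239 × 69.2 = 85.71 years.
Leg 3: γ = 3.06; Δt_3 = 3.060 × 18.1 = 55.39 years.
Leg 4: γ = 1/√(1 − 0.5643²) = 1/√0.6816 = 1.211; Δt_4 = 1.211 × 60.5 = 73.28 years.
Total: 87.44 + 85.71 + 55.39 + 73.28 years.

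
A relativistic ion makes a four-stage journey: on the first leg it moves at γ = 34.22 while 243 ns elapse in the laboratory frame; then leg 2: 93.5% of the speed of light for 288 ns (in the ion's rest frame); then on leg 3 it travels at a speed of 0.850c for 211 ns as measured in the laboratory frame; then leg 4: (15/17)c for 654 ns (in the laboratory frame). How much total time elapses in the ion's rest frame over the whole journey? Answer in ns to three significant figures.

Leg 1: γ = 34.22; τ_1 = 243/34.22 = 7.101 ns.
Leg 2: 288 ns is already measured in the ion's rest frame.
Leg 3: γ = 1/√(1 − 0.850²) = 1/√0.2775 = 1.898; τ_3 = 211/1.898 = 111.2 ns.
Leg 4: γ = 1/√(1 − (15/17)²) = 17/8 = 2.125; τ_4 = 654/2.125 = 307.8 ns.
Total: 7.101 + 288.0 + 111.2 + 307.8 ns.

τ = 714 ns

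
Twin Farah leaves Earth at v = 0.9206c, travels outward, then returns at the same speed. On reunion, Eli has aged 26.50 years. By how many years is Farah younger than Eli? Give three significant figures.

γ = 1/√(1 − 0.9206²) = 1/√0.1525 = 2.561
Farah's elapsed proper time: τ = 26.50/2.561 = 10.35 years.
Age gap = Δt − τ = 26.50 − 10.35 years.

Δt − τ = 16.2 years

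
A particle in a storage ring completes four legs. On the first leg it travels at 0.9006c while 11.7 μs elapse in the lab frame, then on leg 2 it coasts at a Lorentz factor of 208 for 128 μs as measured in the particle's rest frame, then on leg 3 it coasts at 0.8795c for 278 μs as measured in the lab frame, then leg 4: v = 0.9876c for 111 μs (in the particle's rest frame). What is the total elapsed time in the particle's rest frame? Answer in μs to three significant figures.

τ = 376 μs

Leg 1: γ = 1/√(1 − 0.9006²) = 1/√0.1889 = 2.301; τ_1 = 11.7/2.301 = 5.085 μs.
Leg 2: 128 μs is already measured in the particle's rest frame.
Leg 3: γ = 1/√(1 − 0.8795²) = 1/√0.2265 = 2.101; τ_3 = 278/2.101 = 132.3 μs.
Leg 4: 111 μs is already measured in the particle's rest frame.
Total: 5.085 + 128.0 + 132.3 + 111.0 μs.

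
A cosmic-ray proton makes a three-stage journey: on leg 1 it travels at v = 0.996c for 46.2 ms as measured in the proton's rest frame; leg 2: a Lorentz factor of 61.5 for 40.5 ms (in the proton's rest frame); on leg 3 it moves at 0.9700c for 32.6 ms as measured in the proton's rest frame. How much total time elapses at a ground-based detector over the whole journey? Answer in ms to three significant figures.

Δt = 3140 ms

Leg 1: γ = 1/√(1 − 0.996²) = 1/√0.007984 = 11.19; Δt_1 = 11.19 × 46.2 = 517.0 ms.
Leg 2: γ = 61.5; Δt_2 = 61.50 × 40.5 = 2491 ms.
Leg 3: γ = 1/√(1 − 0.9700²) = 1/√0.05910 = 4.113; Δt_3 = 4.113 × 32.6 = 134.1 ms.
Total: 517.0 + 2491 + 134.1 ms.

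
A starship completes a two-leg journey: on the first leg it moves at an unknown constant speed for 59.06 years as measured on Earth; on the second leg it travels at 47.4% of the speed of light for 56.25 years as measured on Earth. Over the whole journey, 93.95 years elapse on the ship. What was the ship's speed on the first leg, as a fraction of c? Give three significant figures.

β = 0.659

Leg 1: speed unknown; τ_1 = 59.06/γ_1.
Leg 2: β = 0.474; γ = 1/√(1 − 0.474²) = 1/√0.7753 = 1.136; τ_2 = 56.25/1.136 = 49.53 years.
Total proper time: τ_1 + 49.53 = 93.95, so τ_1 = 93.95 − 49.53 = 44.42 years.
γ_1 = 59.06/44.42 = 1.330; β = √(1 − 1/γ²) = √0.4343.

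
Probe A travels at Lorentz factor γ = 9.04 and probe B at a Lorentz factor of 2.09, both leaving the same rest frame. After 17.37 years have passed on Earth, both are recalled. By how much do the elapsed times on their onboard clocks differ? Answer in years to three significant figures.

|τ_A − τ_B| = 6.39 years

A: γ = 9.04; τ_A = 17.37/9.040 = 1.921 years.
B: γ = 2.09; τ_B = 17.37/2.090 = 8.311 years.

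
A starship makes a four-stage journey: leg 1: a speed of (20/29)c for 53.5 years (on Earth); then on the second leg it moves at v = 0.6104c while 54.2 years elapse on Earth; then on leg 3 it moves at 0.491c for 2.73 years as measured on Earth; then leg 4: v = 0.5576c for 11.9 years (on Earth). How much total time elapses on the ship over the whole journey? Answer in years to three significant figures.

Leg 1: γ = 1/√(1 − (20/29)²) = 29/21 ≈ 1.381; τ_1 = 53.5/1.381 = 38.74 years.
Leg 2: γ = 1/√(1 − 0.6104²) = 1/√0.6274 = 1.262; τ_2 = 54.2/1.262 = 42.93 years.
Leg 3: γ = 1/√(1 − 0.491²) = 1/√0.7589 = 1.148; τ_3 = 2.73/1.148 = 2.378 years.
Leg 4: γ = 1/√(1 − 0.5576²) = 1/√0.6891 = 1.205; τ_4 = 11.9/1.205 = 9.878 years.
Total: 38.74 + 42.93 + 2.378 + 9.878 years.

τ = 93.9 years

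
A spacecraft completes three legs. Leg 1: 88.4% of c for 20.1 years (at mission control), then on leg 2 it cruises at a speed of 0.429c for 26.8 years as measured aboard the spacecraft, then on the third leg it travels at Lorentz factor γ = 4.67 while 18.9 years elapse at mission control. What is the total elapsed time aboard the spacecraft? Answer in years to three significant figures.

Leg 1: β = 0.884; γ = 1/√(1 − 0.884²) = 1/√0.2185 = 2.139; τ_1 = 20.1/2.139 = 9.396 years.
Leg 2: 26.8 years is already measured aboard the spacecraft.
Leg 3: γ = 4.67; τ_3 = 18.9/4.670 = 4.047 years.
Total: 9.396 + 26.80 + 4.047 years.

τ = 40.2 years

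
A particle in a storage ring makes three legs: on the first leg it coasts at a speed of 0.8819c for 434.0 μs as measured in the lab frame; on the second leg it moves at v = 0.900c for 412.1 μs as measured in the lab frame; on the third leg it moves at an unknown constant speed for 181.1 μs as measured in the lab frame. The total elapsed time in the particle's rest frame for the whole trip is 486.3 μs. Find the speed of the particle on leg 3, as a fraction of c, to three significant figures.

β = 0.826

Leg 1: γ = 1/√(1 − 0.8819²) = 1/√0.2223 = 2.121; τ_1 = 434.0/2.121 = 204.6 μs.
Leg 2: γ = 1/√(1 − 0.900²) = 1/√0.1900 = 2.294; τ_2 = 412.1/2.294 = 179.6 μs.
Leg 3: speed unknown; τ_3 = 181.1/γ_3.
Total proper time: 204.6 + 179.6 + τ_3 = 486.3, so τ_3 = 486.3 − 384.2 = 102.1 μs.
γ_3 = 181.1/102.1 = 1.774; β = √(1 − 1/γ²) = √0.6824.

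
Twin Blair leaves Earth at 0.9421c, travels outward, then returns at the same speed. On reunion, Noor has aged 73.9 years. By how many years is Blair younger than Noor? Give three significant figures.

Δt − τ = 49.1 years

γ = 1/√(1 − 0.9421²) = 1/√0.1124 = 2.982
Blair's elapsed proper time: τ = 73.9/2.982 = 24.78 years.
Age gap = Δt − τ = 73.9 − 24.78 years.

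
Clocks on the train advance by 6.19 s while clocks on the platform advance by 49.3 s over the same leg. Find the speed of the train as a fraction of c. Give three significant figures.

β = 0.992

The proper time is measured on the train (both events occur at the train's location); Δt is measured on the platform. γ = Δt/τ = 49.3/6.19 = 7.964.
β = √(1 − 1/γ²) = √(1 − 0.01576) = √0.9842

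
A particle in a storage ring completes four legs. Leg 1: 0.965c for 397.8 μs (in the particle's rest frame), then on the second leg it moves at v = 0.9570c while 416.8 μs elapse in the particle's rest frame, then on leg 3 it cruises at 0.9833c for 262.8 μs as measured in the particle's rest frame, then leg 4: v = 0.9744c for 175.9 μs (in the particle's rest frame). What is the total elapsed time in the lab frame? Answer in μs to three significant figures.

Δt = 5180 μs

Leg 1: γ = 1/√(1 − 0.965²) = 1/√0.06878 = 3.813; Δt_1 = 3.813 × 397.8 = 1517 μs.
Leg 2: γ = 1/√(1 − 0.9570²) = 1/√0.08415 = 3.447; Δt_2 = 3.447 × 416.8 = 1437 μs.
Leg 3: γ = 1/√(1 − 0.9833²) = 1/√0.03312 = 5.495; Δt_3 = 5.495 × 262.8 = 1444 μs.
Leg 4: γ = 1/√(1 − 0.9744²) = 1/√0.05054 = 4.448; Δt_4 = 4.448 × 175.9 = 782.4 μs.
Total: 1517 + 1437 + 1444 + 782.4 μs.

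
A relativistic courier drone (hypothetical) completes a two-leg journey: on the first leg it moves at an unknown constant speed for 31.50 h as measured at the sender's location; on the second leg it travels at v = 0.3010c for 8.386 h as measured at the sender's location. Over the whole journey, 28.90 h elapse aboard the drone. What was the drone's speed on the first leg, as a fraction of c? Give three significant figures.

Leg 1: speed unknown; τ_1 = 31.50/γ_1.
Leg 2: γ = 1/√(1 − 0.3010²) = 1/√0.9094 = 1.049; τ_2 = 8.386/1.049 = 7.997 h.
Total proper time: τ_1 + 7.997 = 28.90, so τ_1 = 28.90 − 7.997 = 20.90 h.
γ_1 = 31.50/20.90 = 1.507; β = √(1 − 1/γ²) = √0.5597.

β = 0.748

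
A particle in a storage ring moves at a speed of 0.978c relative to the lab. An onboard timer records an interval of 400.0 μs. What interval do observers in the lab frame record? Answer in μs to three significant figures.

Δt = 1920 μs

γ = 1/√(1 − 0.978²) = 1/√0.04352 = 4.794
The interval measured in the particle's rest frame is the proper time (both events occur at the same place in that frame); the lab-frame interval is Δt = γτ = 4.794 × 400.0 μs.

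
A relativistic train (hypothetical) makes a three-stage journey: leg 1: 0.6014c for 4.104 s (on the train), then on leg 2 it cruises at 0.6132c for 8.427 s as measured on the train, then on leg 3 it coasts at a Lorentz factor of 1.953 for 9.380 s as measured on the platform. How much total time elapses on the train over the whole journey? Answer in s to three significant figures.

τ = 17.3 s

Leg 1: 4.104 s is already measured on the train.
Leg 2: 8.427 s is already measured on the train.
Leg 3: γ = 1.953; τ_3 = 9.380/1.953 = 4.803 s.
Total: 4.104 + 8.427 + 4.803 s.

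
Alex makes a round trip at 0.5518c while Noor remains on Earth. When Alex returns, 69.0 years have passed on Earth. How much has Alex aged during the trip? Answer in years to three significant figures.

τ = 57.5 years

γ = 1/√(1 − 0.5518²) = 1/√0.6955 = 1.199
Alex's clock measures proper time along the trip: τ = Δt/γ = 69.0/1.199 years.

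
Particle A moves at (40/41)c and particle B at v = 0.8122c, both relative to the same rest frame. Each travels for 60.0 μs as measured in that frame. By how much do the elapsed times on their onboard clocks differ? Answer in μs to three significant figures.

|τ_A − τ_B| = 21.8 μs

A: γ = 1/√(1 − (40/41)²) = 41/9 ≈ 4.556; τ_A = 60.0/4.556 = 13.17 μs.
B: γ = 1/√(1 − 0.8122²) = 1/√0.3403 = 1.714; τ_B = 60.0/1.714 = 35.00 μs.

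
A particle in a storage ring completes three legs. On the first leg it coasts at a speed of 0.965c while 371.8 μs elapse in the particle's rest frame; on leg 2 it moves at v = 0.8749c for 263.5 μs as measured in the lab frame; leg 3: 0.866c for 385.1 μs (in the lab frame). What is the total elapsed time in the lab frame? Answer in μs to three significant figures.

Leg 1: γ = 1/√(1 − 0.965²) = 1/√0.06878 = 3.813; Δt_1 = 3.813 × 371.8 = 1418 μs.
Leg 2: 263.5 μs is already measured in the lab frame.
Leg 3: 385.1 μs is already measured in the lab frame.
Total: 1418 + 263.5 + 385.1 μs.

Δt = 2070 μs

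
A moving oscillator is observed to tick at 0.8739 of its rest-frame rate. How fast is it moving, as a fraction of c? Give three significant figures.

Rate ratio = 1/γ, so γ = 1/0.8739 = 1.144.
β = √(1 − 1/γ²) = √(1 − 0.8739²) = √0.2363

β = 0.486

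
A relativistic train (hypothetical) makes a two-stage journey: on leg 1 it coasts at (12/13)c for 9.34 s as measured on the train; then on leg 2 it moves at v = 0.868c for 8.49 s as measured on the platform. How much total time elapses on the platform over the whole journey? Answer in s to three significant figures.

Δt = 32.8 s

Leg 1: γ = 1/√(1 − (12/13)²) = 13/5 = 2.600; Δt_1 = 2.600 × 9.34 = 24.28 s.
Leg 2: 8.49 s is already measured on the platform.
Total: 24.28 + 8.490 s.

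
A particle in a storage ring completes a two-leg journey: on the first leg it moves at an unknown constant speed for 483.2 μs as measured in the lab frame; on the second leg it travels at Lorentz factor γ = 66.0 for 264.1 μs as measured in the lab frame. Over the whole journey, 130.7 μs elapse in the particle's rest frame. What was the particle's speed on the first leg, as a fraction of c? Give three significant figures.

β = 0.965

Leg 1: speed unknown; τ_1 = 483.2/γ_1.
Leg 2: γ = 66.0; τ_2 = 264.1/66.00 = 4.002 μs.
Total proper time: τ_1 + 4.002 = 130.7, so τ_1 = 130.7 − 4.002 = 126.7 μs.
γ_1 = 483.2/126.7 = 3.814; β = √(1 − 1/γ²) = √0.9312.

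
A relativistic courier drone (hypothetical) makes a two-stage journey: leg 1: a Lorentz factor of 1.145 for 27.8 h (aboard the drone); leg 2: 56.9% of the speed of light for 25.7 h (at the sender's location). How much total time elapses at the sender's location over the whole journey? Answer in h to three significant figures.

Leg 1: γ = 1.145; Δt_1 = 1.145 × 27.8 = 31.83 h.
Leg 2: 25.7 h is already measured at the sender's location.
Total: 31.83 + 25.70 h.

Δt = 57.5 h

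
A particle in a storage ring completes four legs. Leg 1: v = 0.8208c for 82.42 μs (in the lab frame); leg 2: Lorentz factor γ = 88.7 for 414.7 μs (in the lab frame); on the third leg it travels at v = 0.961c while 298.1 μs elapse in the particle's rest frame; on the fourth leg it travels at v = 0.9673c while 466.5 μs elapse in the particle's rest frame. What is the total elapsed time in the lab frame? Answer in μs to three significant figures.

Leg 1: 82.42 μs is already measured in the lab frame.
Leg 2: 414.7 μs is already measured in the lab frame.
Leg 3: γ = 1/√(1 − 0.961²) = 1/√0.07648 = 3.616; Δt_3 = 3.616 × 298.1 = 1078 μs.
Leg 4: γ = 1/√(1 − 0.9673²) = 1/√0.06433 = 3.943; Δt_4 = 3.943 × 466.5 = 1839 μs.
Total: 82.42 + 414.7 + 1078 + 1839 μs.

Δt = 3410 μs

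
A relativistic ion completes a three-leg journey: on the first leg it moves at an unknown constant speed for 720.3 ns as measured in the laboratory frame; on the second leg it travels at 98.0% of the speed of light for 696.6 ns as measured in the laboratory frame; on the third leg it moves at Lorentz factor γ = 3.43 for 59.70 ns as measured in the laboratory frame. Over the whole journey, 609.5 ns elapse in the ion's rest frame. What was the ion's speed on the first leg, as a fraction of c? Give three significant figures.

Leg 1: speed unknown; τ_1 = 720.3/γ_1.
Leg 2: β = 0.980; γ = 1/√(1 − 0.980²) = 1/√0.03960 = 5.025; τ_2 = 696.6/5.025 = 138.6 ns.
Leg 3: γ = 3.43; τ_3 = 59.70/3.430 = 17.41 ns.
Total proper time: τ_1 + 138.6 + 17.41 = 609.5, so τ_1 = 609.5 − 156.0 = 453.5 ns.
γ_1 = 720.3/453.5 = 1.588; β = √(1 − 1/γ²) = √0.6037.

β = 0.777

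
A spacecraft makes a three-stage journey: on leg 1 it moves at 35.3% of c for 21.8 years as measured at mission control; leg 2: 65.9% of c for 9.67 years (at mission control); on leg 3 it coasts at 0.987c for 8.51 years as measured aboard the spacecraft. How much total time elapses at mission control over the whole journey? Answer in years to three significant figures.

Δt = 84.4 years

Leg 1: 21.8 years is already measured at mission control.
Leg 2: 9.67 years is already measured at mission control.
Leg 3: γ = 1/√(1 − 0.987²) = 1/√0.02583 = 6.222; Δt_3 = 6.222 × 8.51 = 52.95 years.
Total: 21.80 + 9.670 + 52.95 years.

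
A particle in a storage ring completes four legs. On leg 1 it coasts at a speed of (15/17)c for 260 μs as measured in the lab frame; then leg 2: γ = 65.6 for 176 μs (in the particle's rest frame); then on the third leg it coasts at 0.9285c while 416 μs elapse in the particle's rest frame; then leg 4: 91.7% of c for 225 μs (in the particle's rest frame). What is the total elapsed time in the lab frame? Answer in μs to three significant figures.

Δt = 1.35×10⁴ μs

Leg 1: 260 μs is already measured in the lab frame.
Leg 2: γ = 65.6; Δt_2 = 65.60 × 176 = 1.155×10⁴ μs.
Leg 3: γ = 1/√(1 − 0.9285²) = 1/√0.1379 = 2.693; Δt_3 = 2.693 × 416 = 1120 μs.
Leg 4: β = 0.917; γ = 1/√(1 − 0.917²) = 1/√0.1591 = 2.507; Δt_4 = 2.507 × 225 = 564.1 μs.
Total: 260.0 + 1.155×10⁴ + 1120 + 564.1 μs.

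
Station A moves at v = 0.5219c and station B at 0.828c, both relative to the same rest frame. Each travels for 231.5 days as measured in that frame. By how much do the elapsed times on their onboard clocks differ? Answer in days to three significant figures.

|τ_A − τ_B| = 67.7 days

A: γ = 1/√(1 − 0.5219²) = 1/√0.7276 = 1.172; τ_A = 231.5/1.172 = 197.5 days.
B: γ = 1/√(1 − 0.828²) = 1/√0.3144 = 1.783; τ_B = 231.5/1.783 = 129.8 days.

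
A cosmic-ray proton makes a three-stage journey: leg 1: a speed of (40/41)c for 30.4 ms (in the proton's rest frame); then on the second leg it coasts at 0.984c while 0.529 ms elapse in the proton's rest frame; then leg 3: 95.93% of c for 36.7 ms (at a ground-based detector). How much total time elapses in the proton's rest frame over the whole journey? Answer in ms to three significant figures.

τ = 41.3 ms

Leg 1: 30.4 ms is already measured in the proton's rest frame.
Leg 2: 0.529 ms is already measured in the proton's rest frame.
Leg 3: β = 0.9593; γ = 1/√(1 − 0.9593²) = 1/√0.07974 = 3.541; τ_3 = 36.7/3.541 = 10.36 ms.
Total: 30.40 + 0.5290 + 10.36 ms.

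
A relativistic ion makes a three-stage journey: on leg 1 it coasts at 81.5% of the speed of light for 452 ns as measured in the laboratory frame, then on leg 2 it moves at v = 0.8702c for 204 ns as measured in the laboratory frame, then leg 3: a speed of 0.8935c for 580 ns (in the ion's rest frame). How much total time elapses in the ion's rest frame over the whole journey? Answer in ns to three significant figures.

τ = 942 ns

Leg 1: β = 0.815; γ = 1/√(1 − 0.815²) = 1/√0.3358 = 1.726; τ_1 = 452/1.726 = 261.9 ns.
Leg 2: γ = 1/√(1 − 0.8702²) = 1/√0.2428 = 2.030; τ_2 = 204/2.030 = 100.5 ns.
Leg 3: 580 ns is already measured in the ion's rest frame.
Total: 261.9 + 100.5 + 580.0 ns.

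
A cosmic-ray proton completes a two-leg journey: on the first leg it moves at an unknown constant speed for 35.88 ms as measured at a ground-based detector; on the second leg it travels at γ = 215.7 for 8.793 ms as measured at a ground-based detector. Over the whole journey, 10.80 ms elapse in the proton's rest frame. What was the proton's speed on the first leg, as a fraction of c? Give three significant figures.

β = 0.954

Leg 1: speed unknown; τ_1 = 35.88/γ_1.
Leg 2: γ = 215.7; τ_2 = 8.793/215.7 = 0.04076 ms.
Total proper time: τ_1 + 0.04076 = 10.80, so τ_1 = 10.80 − 0.04076 = 10.76 ms.
γ_1 = 35.88/10.76 = 3.335; β = √(1 − 1/γ²) = √0.9101.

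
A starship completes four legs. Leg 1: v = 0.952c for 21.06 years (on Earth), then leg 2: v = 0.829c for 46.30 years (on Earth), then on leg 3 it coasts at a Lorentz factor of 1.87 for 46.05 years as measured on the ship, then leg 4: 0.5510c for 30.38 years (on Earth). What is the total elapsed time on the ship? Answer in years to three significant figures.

τ = 104 years

Leg 1: γ = 1/√(1 − 0.952²) = 1/√0.09370 = 3.267; τ_1 = 21.06/3.267 = 6.446 years.
Leg 2: γ = 1/√(1 − 0.829²) = 1/√0.3128 = 1.788; τ_2 = 46.30/1.788 = 25.89 years.
Leg 3: 46.05 years is already measured on the ship.
Leg 4: γ = 1/√(1 − 0.5510²) = 1/√0.6964 = 1.198; τ_4 = 30.38/1.198 = 25.35 years.
Total: 6.446 + 25.89 + 46.05 + 25.35 years.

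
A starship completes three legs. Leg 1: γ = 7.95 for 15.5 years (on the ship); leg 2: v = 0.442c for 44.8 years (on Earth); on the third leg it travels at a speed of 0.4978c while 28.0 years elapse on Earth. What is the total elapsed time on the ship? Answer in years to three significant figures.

τ = 80.0 years

Leg 1: 15.5 years is already measured on the ship.
Leg 2: γ = 1/√(1 − 0.442²) = 1/√0.8046 = 1.115; τ_2 = 44.8/1.115 = 40.19 years.
Leg 3: γ = 1/√(1 − 0.4978²) = 1/√0.7522 = 1.153; τ_3 = 28.0/1.153 = 24.28 years.
Total: 15.50 + 40.19 + 24.28 years.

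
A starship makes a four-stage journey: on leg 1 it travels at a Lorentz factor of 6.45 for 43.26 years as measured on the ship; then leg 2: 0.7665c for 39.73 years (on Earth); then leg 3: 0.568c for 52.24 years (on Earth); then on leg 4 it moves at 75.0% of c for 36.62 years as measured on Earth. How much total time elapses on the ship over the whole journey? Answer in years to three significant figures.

Leg 1: 43.26 years is already measured on the ship.
Leg 2: γ = 1/√(1 − 0.7665²) = 1/√0.4125 = 1.557; τ_2 = 39.73/1.557 = 25.52 years.
Leg 3: γ = 1/√(1 − 0.568²) = 1/√0.6774 = 1.215; τ_3 = 52.24/1.215 = 43.00 years.
Leg 4: β = 0.750; γ = 1/√(1 − 0.750²) = 1/√0.4375 = 1.512; τ_4 = 36.62/1.512 = 24.22 years.
Total: 43.26 + 25.52 + 43.00 + 24.22 years.

τ = 136 years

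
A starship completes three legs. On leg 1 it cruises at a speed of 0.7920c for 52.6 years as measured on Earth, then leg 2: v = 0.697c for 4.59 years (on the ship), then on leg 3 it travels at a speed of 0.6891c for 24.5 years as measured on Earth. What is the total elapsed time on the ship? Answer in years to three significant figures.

Leg 1: γ = 1/√(1 − 0.7920²) = 1/√0.3727 = 1.638; τ_1 = 52.6/1.638 = 32.11 years.
Leg 2: 4.59 years is already measured on the ship.
Leg 3: γ = 1/√(1 − 0.6891²) = 1/√0.5251 = 1.380; τ_3 = 24.5/1.380 = 17.75 years.
Total: 32.11 + 4.590 + 17.75 years.

τ = 54.5 years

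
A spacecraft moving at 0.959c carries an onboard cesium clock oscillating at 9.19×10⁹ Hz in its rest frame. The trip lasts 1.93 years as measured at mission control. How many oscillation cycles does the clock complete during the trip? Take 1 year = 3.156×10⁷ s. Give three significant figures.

γ = 1/√(1 − 0.959²) = 1/√0.08032 = 3.529
The oscillator's own cycle count is N = f × τ where τ is the proper time aboard the spacecraft. τ = Δt/γ = 1.93/3.529 = 0.5470 years = 1.726×10⁷ s.
N = 9.19×10⁹ × 1.726×10⁷ = 1.586×10¹⁷.

N = 1.59×10¹⁷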